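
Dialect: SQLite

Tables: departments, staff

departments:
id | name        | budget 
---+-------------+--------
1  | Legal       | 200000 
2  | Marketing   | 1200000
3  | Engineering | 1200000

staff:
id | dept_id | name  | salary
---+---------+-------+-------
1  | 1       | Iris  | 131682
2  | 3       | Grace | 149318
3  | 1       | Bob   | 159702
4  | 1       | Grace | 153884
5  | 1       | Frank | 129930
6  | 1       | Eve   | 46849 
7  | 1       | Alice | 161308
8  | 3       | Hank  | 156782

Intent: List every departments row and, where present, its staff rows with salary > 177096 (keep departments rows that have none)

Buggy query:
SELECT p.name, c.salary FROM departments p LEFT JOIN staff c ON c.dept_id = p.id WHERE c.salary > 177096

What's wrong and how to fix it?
Bug: Filtering c.salary in WHERE discards the NULL rows produced by LEFT JOIN, turning it into an inner join

Fix: Put 'c.salary > 177096' in the JOIN's ON clause instead of WHERE

Corrected query:
SELECT p.name, c.salary FROM departments p LEFT JOIN staff c ON c.dept_id = p.id AND c.salary > 177096

Result:
name        | salary
------------+-------
Legal       | NULL  
Marketing   | NULL  
Engineering | NULL  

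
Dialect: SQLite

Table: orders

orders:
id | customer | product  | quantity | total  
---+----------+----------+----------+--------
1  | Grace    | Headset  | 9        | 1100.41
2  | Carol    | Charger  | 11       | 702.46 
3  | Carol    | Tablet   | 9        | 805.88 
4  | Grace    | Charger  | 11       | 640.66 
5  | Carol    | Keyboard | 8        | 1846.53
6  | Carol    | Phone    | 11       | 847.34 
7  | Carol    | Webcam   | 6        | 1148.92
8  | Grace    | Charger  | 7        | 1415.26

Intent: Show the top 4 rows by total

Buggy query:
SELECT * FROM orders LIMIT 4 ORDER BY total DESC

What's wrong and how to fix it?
Bug: LIMIT must come after ORDER BY

Fix: Swap the clauses: ORDER BY first, then LIMIT

Corrected query:
SELECT * FROM orders ORDER BY total DESC LIMIT 4

Result:
id | customer | product  | quantity | total  
---+----------+----------+----------+--------
5  | Carol    | Keyboard | 8        | 1846.53
8  | Grace    | Charger  | 7        | 1415.26
7  | Carol    | Webcam   | 6        | 1148.92
1  | Grace    | Headset  | 9        | 1100.41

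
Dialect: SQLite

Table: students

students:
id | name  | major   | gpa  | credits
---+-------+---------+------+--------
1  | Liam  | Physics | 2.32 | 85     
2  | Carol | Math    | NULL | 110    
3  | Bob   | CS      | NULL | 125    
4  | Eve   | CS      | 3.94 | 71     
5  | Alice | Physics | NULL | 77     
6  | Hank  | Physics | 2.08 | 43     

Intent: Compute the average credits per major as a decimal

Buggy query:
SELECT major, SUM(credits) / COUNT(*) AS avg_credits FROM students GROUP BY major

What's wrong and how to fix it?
Bug: Both operands are integers, so '/' performs integer division and truncates

Fix: Cast one side to REAL so the division keeps the fractional part

Corrected query:
SELECT major, SUM(credits) * 1.0 / COUNT(*) AS avg_credits FROM students GROUP BY major

Result:
major   | avg_credits
--------+------------
CS      | 98         
Math    | 110        
Physics | 68.333333  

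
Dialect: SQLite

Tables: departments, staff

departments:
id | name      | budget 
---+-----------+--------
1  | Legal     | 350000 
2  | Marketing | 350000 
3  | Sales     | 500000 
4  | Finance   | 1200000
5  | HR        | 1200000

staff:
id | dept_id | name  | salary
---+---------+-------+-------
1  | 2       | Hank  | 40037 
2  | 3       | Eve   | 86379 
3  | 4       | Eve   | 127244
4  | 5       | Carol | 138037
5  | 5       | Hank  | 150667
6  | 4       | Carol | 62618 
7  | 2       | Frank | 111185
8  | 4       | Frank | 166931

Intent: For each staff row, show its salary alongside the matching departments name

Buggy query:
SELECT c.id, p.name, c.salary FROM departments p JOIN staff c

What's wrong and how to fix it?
Bug: Missing join condition: each staff row is matched to all departments rows instead of just its own

Fix: Specify the join condition linking the foreign key to the parent id

Corrected query:
SELECT c.id, p.name, c.salary FROM departments p JOIN staff c ON c.dept_id = p.id

Result:
id | name      | salary
---+-----------+-------
1  | Marketing | 40037 
2  | Sales     | 86379 
3  | Finance   | 127244
4  | HR        | 138037
5  | HR        | 150667
6  | Finance   | 62618 
7  | Marketing | 111185
8  | Finance   | 166931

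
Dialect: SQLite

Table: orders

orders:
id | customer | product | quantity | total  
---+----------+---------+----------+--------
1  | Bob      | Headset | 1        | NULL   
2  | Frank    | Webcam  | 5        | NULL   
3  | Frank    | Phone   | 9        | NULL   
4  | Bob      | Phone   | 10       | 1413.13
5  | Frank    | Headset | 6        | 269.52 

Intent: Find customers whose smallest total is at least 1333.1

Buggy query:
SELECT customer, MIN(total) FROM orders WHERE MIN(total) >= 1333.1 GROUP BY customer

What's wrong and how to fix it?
Bug: Aggregates like MIN are computed per group after WHERE runs

Fix: Use HAVING for the per-group MIN condition

Corrected query:
SELECT customer, MIN(total) FROM orders GROUP BY customer HAVING MIN(total) >= 1333.1

Result:
customer | MIN(total)
---------+-----------
Bob      | 1413.13   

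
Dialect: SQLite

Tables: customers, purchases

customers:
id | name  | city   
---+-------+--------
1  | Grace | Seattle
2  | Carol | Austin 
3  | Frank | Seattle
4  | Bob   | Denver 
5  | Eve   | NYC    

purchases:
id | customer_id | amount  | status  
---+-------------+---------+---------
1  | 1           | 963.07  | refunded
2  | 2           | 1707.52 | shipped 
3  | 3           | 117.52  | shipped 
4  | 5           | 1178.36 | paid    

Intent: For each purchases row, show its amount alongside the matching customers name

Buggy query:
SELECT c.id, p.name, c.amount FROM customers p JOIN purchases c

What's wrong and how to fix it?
Bug: JOIN with no ON clause produces a cartesian product; every purchases row pairs with every customers row

Fix: Specify the join condition linking the foreign key to the parent id

Corrected query:
SELECT c.id, p.name, c.amount FROM customers p JOIN purchases c ON c.customer_id = p.id

Result:
id | name  | amount 
---+-------+--------
1  | Grace | 963.07 
2  | Carol | 1707.52
3  | Frank | 117.52 
4  | Eve   | 1178.36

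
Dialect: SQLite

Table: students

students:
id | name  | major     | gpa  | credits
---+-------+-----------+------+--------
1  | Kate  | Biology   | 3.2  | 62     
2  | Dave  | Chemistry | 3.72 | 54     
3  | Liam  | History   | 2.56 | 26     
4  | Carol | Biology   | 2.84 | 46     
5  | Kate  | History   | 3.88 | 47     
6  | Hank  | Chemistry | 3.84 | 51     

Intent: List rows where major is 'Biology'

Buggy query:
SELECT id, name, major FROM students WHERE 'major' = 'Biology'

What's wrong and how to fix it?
Bug: Single quotes denote string literals in SQL; the column name is being compared as a constant string

Fix: Reference the column as major without single quotes

Corrected query:
SELECT id, name, major FROM students WHERE major = 'Biology'

Result:
id | name  | major  
---+-------+--------
1  | Kate  | Biology
4  | Carol | Biology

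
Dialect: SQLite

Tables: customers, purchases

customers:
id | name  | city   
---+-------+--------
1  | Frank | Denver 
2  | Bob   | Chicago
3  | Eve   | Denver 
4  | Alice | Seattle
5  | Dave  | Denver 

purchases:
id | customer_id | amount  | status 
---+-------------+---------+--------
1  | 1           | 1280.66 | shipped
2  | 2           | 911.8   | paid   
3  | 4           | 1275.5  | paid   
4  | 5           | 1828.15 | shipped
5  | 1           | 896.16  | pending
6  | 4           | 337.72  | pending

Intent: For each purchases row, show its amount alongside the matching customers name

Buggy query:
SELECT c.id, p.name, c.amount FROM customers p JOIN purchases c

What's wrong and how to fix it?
Bug: JOIN with no ON clause produces a cartesian product; every purchases row pairs with every customers row

Fix: Add ON c.customer_id = p.id to the JOIN

Corrected query:
SELECT c.id, p.name, c.amount FROM customers p JOIN purchases c ON c.customer_id = p.id

Result:
id | name  | amount 
---+-------+--------
1  | Frank | 1280.66
2  | Bob   | 911.8  
3  | Alice | 1275.5 
4  | Dave  | 1828.15
5  | Frank | 896.16 
6  | Alice | 337.72 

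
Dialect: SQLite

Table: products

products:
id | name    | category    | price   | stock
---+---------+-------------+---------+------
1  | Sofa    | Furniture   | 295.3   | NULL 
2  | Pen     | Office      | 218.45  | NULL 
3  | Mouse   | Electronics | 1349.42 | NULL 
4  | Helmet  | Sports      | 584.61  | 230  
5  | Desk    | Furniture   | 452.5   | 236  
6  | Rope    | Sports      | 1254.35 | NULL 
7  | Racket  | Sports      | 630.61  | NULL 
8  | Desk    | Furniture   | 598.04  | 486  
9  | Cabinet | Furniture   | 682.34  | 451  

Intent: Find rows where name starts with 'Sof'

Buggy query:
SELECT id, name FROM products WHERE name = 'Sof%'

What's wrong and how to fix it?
Bug: '=' compares the literal string including the % character; pattern matching needs LIKE

Fix: Replace '=' with LIKE so 'Sof%' is treated as a pattern

Corrected query:
SELECT id, name FROM products WHERE name LIKE 'Sof%'

Result:
id | name
---+-----
1  | Sofa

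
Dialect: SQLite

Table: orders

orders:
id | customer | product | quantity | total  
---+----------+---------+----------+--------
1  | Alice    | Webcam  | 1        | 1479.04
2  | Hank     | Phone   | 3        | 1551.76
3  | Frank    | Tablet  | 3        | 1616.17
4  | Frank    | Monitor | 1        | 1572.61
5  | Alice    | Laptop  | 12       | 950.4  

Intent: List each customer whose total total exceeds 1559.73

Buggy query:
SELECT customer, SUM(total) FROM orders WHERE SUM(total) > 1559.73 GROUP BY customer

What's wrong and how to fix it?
Bug: WHERE runs before GROUP BY, so aggregates aren't available there

Fix: Move the aggregate condition to a HAVING clause

Corrected query:
SELECT customer, SUM(total) FROM orders GROUP BY customer HAVING SUM(total) > 1559.73

Result:
customer | SUM(total)
---------+-----------
Alice    | 2429.44   
Frank    | 3188.78   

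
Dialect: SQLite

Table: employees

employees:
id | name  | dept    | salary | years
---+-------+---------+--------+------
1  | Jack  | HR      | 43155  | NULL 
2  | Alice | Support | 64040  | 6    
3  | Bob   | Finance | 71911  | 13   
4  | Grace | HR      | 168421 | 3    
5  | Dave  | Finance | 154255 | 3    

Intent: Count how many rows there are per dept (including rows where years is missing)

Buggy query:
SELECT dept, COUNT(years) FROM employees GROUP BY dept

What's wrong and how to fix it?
Bug: COUNT(years) skips NULLs, so groups with missing years are undercounted

Fix: Replace COUNT(years) with COUNT(*)

Corrected query:
SELECT dept, COUNT(*) FROM employees GROUP BY dept

Result:
dept    | COUNT(*)
--------+---------
Finance | 2       
HR      | 2       
Support | 1       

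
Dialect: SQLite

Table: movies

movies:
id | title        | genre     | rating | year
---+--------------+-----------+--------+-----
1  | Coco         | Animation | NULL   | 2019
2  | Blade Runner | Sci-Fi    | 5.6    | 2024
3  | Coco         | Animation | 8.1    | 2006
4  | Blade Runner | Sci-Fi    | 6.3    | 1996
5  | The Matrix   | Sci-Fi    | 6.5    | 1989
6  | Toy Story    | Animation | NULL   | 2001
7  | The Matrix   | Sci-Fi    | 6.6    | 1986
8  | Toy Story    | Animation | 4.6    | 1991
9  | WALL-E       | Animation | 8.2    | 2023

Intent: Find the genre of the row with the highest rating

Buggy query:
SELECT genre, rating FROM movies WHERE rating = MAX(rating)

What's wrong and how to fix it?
Bug: MAX(rating) is an aggregate and cannot be used directly in WHERE

Fix: Wrap MAX in a scalar subquery so WHERE compares against a single value

Corrected query:
SELECT genre, rating FROM movies WHERE rating = (SELECT MAX(rating) FROM movies)

Result:
genre     | rating
----------+-------
Animation | 8.2   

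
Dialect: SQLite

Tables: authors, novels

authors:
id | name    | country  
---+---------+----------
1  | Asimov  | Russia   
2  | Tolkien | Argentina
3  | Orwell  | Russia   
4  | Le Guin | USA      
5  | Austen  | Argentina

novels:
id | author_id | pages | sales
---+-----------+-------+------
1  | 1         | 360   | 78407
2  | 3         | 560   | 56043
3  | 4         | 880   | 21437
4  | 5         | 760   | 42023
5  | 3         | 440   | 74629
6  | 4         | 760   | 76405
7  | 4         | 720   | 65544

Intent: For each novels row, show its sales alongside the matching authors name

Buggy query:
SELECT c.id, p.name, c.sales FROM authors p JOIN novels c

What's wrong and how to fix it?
Bug: JOIN with no ON clause produces a cartesian product; every novels row pairs with every authors row

Fix: Specify the join condition linking the foreign key to the parent id

Corrected query:
SELECT c.id, p.name, c.sales FROM authors p JOIN novels c ON c.author_id = p.id

Result:
id | name    | sales
---+---------+------
1  | Asimov  | 78407
2  | Orwell  | 56043
3  | Le Guin | 21437
4  | Austen  | 42023
5  | Orwell  | 74629
6  | Le Guin | 76405
7  | Le Guin | 65544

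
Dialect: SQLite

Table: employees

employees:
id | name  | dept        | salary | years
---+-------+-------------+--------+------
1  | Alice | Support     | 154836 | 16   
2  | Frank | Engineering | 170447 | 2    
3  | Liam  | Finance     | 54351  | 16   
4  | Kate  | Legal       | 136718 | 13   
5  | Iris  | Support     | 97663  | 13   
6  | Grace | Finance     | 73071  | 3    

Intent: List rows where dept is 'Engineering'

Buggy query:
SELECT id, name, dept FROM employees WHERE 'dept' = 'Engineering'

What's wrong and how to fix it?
Bug: Single quotes denote string literals in SQL; the column name is being compared as a constant string

Fix: Remove the quotes around the column name (or use double quotes for an identifier)

Corrected query:
SELECT id, name, dept FROM employees WHERE dept = 'Engineering'

Result:
id | name  | dept       
---+-------+------------
2  | Frank | Engineering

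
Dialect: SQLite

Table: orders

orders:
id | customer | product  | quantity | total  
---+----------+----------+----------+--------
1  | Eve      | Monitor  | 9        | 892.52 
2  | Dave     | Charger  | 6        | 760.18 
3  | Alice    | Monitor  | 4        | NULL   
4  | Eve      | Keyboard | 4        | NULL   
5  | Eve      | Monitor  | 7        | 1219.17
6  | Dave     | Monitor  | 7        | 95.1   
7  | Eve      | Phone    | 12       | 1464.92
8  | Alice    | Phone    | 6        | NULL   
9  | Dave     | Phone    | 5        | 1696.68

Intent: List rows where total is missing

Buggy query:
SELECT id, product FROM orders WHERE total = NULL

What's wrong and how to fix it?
Bug: '= NULL' is always unknown in SQL three-valued logic, so no rows match

Fix: Use IS NULL to test for NULL

Corrected query:
SELECT id, product FROM orders WHERE total IS NULL

Result:
id | product 
---+---------
3  | Monitor 
4  | Keyboard
8  | Phone   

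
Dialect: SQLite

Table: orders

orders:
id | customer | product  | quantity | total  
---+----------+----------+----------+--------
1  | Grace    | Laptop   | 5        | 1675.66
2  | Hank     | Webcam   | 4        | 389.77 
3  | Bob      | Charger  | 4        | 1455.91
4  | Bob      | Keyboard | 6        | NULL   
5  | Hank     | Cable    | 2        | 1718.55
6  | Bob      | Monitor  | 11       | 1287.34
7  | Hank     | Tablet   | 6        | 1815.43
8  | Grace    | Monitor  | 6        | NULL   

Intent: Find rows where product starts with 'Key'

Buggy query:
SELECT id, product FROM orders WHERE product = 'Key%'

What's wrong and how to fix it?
Bug: '=' compares the literal string including the % character; pattern matching needs LIKE

Fix: Replace '=' with LIKE so 'Key%' is treated as a pattern

Corrected query:
SELECT id, product FROM orders WHERE product LIKE 'Key%'

Result:
id | product 
---+---------
4  | Keyboard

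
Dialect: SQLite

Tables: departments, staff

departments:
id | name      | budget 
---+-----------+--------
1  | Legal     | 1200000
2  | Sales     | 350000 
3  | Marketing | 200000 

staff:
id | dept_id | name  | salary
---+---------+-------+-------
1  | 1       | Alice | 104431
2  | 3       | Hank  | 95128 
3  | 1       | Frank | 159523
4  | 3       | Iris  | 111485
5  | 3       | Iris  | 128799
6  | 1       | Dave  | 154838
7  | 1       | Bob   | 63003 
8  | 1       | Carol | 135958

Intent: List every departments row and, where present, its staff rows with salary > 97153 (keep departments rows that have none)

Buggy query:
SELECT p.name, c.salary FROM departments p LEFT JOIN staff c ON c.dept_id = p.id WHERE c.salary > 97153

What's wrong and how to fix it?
Bug: Filtering c.salary in WHERE discards the NULL rows produced by LEFT JOIN, turning it into an inner join

Fix: Put 'c.salary > 97153' in the JOIN's ON clause instead of WHERE

Corrected query:
SELECT p.name, c.salary FROM departments p LEFT JOIN staff c ON c.dept_id = p.id AND c.salary > 97153

Result:
name      | salary
----------+-------
Legal     | 104431
Legal     | 135958
Legal     | 154838
Legal     | 159523
Sales     | NULL  
Marketing | 111485
Marketing | 128799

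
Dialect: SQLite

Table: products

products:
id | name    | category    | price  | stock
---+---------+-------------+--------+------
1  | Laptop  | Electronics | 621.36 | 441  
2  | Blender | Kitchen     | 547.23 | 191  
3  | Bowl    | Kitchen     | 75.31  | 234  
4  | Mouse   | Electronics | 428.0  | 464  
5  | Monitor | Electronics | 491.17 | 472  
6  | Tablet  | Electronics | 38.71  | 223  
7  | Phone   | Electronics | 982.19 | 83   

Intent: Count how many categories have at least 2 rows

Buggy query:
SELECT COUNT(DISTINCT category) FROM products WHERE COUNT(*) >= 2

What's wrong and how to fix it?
Bug: COUNT(*) cannot appear in WHERE; the per-group count doesn't exist yet

Fix: Group first with HAVING COUNT(*) >= 2, then COUNT the resulting groups

Corrected query:
SELECT COUNT(*) FROM (SELECT category FROM products GROUP BY category HAVING COUNT(*) >= 2)

Result:
COUNT(*)
--------
2       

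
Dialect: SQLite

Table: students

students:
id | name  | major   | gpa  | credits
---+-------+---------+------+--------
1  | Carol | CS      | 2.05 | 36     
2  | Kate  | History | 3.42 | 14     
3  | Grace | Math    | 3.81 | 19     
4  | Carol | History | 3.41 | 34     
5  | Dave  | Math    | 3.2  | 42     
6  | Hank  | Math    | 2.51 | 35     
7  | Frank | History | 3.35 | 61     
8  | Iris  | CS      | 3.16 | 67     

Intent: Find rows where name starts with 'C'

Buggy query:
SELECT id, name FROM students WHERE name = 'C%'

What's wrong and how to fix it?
Bug: Wildcards only work with LIKE; '=' treats '%' as a literal character

Fix: Use LIKE for wildcard pattern matching

Corrected query:
SELECT id, name FROM students WHERE name LIKE 'C%'

Result:
id | name 
---+------
1  | Carol
4  | Carol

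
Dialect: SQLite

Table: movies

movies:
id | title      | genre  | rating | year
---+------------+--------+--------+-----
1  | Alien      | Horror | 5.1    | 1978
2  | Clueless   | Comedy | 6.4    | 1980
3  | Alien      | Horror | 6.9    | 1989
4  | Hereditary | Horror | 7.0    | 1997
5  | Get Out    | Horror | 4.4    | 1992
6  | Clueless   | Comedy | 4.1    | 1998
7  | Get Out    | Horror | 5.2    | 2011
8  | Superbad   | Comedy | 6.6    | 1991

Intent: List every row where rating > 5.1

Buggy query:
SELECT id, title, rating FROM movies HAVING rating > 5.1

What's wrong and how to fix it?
Bug: This is a non-aggregate query (no GROUP BY, no aggregates), so in SQLite the HAVING clause is invalid here; a row-level condition belongs in WHERE

Fix: Replace HAVING with WHERE since the condition applies to individual rows

Corrected query:
SELECT id, title, rating FROM movies WHERE rating > 5.1

Result:
id | title      | rating
---+------------+-------
2  | Clueless   | 6.4   
3  | Alien      | 6.9   
4  | Hereditary | 7     
7  | Get Out    | 5.2   
8  | Superbad   | 6.6   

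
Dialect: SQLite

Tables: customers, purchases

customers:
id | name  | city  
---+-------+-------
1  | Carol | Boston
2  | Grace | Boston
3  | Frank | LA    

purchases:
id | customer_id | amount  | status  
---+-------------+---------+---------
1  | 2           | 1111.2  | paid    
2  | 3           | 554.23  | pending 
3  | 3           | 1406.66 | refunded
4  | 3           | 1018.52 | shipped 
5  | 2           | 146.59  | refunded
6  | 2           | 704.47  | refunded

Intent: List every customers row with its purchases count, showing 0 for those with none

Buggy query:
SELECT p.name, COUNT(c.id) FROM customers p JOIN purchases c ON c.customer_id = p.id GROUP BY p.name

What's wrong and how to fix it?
Bug: An inner join excludes parents with zero children

Fix: Switch to LEFT JOIN to retain unmatched parent rows

Corrected query:
SELECT p.name, COUNT(c.id) FROM customers p LEFT JOIN purchases c ON c.customer_id = p.id GROUP BY p.name

Result:
name  | COUNT(c.id)
------+------------
Carol | 0          
Frank | 3          
Grace | 3          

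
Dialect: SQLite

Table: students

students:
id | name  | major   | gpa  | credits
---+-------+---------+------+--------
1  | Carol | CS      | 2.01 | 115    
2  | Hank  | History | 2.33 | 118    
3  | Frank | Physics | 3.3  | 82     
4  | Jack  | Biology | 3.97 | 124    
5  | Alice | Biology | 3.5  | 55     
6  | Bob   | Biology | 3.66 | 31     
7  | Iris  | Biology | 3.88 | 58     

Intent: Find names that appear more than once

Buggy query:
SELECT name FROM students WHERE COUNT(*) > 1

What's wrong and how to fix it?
Bug: COUNT(*) is an aggregate and cannot be used in WHERE

Fix: GROUP BY name, then filter groups with HAVING COUNT(*) > 1

Corrected query:
SELECT name FROM students GROUP BY name HAVING COUNT(*) > 1

Result:
(no rows)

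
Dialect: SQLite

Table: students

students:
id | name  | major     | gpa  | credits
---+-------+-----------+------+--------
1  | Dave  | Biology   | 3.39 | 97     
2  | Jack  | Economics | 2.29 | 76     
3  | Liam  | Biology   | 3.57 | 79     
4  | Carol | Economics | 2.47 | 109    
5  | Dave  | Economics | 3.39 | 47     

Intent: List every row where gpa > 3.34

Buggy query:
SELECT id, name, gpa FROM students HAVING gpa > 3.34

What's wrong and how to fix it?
Bug: HAVING filters the output of aggregation, but this query has no GROUP BY and no aggregate functions, so SQLite rejects it (HAVING clause on a non-aggregate query); the condition here is per row

Fix: Use WHERE for row-level filtering

Corrected query:
SELECT id, name, gpa FROM students WHERE gpa > 3.34

Result:
id | name | gpa 
---+------+-----
1  | Dave | 3.39
3  | Liam | 3.57
5  | Dave | 3.39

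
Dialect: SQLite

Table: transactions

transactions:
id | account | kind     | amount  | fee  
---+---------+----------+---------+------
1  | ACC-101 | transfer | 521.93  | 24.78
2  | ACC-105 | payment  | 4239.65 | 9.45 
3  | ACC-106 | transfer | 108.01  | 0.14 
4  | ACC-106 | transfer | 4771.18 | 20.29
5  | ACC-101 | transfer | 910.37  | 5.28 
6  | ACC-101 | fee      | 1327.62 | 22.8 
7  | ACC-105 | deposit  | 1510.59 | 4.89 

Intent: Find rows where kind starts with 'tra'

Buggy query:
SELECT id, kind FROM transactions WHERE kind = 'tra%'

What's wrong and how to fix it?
Bug: '=' compares the literal string including the % character; pattern matching needs LIKE

Fix: Use LIKE for wildcard pattern matching

Corrected query:
SELECT id, kind FROM transactions WHERE kind LIKE 'tra%'

Result:
id | kind    
---+---------
1  | transfer
3  | transfer
4  | transfer
5  | transfer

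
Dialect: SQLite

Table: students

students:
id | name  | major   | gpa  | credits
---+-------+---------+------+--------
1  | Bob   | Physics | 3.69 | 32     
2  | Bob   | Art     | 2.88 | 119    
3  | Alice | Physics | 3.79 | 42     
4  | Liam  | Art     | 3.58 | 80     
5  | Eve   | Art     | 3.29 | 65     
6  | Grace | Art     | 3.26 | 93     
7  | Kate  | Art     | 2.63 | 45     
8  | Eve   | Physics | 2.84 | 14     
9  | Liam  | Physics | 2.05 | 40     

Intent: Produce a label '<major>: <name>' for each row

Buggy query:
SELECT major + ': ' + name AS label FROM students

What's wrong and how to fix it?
Bug: SQLite uses || for string concatenation; + coerces text to numbers (yielding 0)

Fix: Replace + with || to concatenate text

Corrected query:
SELECT major || ': ' || name AS label FROM students

Result:
label         
--------------
Physics: Bob  
Art: Bob      
Physics: Alice
Art: Liam     
Art: Eve      
Art: Grace    
Art: Kate     
Physics: Eve  
Physics: Liam 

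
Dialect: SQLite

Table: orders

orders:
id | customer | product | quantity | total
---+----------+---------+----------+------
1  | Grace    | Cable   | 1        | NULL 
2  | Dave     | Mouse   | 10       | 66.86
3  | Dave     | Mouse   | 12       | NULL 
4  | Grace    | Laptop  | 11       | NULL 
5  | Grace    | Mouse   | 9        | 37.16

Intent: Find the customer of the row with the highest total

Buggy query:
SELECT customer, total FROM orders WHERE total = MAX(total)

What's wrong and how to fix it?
Bug: MAX(total) is an aggregate and cannot be used directly in WHERE

Fix: Use a subquery: WHERE total = (SELECT MAX(total) FROM orders)

Corrected query:
SELECT customer, total FROM orders WHERE total = (SELECT MAX(total) FROM orders)

Result:
customer | total
---------+------
Dave     | 66.86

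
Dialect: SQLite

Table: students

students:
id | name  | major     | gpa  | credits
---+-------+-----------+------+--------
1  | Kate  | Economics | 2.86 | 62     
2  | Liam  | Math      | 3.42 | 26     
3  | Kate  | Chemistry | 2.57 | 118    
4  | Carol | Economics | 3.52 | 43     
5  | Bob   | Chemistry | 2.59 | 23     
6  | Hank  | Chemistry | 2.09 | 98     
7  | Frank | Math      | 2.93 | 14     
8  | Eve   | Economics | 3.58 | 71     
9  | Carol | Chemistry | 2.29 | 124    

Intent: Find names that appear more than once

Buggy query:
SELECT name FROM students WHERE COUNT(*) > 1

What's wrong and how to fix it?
Bug: WHERE can't reference COUNT(*); aggregates are computed after WHERE

Fix: Group first, then use HAVING for the count condition

Corrected query:
SELECT name FROM students GROUP BY name HAVING COUNT(*) > 1

Result:
name 
-----
Carol
Kate 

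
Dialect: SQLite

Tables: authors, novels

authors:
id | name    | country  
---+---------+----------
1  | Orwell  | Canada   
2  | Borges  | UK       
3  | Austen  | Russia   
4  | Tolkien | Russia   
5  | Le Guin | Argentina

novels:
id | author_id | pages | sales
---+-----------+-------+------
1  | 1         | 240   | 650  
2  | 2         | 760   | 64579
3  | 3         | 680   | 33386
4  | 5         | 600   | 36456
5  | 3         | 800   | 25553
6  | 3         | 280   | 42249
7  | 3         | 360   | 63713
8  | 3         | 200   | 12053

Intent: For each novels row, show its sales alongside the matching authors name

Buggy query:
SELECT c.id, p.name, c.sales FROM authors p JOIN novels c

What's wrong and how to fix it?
Bug: Missing join condition: each novels row is matched to all authors rows instead of just its own

Fix: Specify the join condition linking the foreign key to the parent id

Corrected query:
SELECT c.id, p.name, c.sales FROM authors p JOIN novels c ON c.author_id = p.id

Result:
id | name    | sales
---+---------+------
1  | Orwell  | 650  
2  | Borges  | 64579
3  | Austen  | 33386
4  | Le Guin | 36456
5  | Austen  | 25553
6  | Austen  | 42249
7  | Austen  | 63713
8  | Austen  | 12053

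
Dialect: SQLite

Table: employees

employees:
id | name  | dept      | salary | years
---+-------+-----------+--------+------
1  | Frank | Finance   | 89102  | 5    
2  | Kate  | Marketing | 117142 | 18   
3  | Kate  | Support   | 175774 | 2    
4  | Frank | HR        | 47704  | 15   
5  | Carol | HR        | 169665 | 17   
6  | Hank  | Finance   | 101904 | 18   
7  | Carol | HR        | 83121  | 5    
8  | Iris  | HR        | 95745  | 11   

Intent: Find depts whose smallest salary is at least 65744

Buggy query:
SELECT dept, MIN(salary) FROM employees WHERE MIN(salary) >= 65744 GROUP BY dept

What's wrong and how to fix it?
Bug: Aggregates like MIN are computed per group after WHERE runs

Fix: Replace WHERE with HAVING after the GROUP BY

Corrected query:
SELECT dept, MIN(salary) FROM employees GROUP BY dept HAVING MIN(salary) >= 65744

Result:
dept      | MIN(salary)
----------+------------
Finance   | 89102      
Marketing | 117142     
Support   | 175774     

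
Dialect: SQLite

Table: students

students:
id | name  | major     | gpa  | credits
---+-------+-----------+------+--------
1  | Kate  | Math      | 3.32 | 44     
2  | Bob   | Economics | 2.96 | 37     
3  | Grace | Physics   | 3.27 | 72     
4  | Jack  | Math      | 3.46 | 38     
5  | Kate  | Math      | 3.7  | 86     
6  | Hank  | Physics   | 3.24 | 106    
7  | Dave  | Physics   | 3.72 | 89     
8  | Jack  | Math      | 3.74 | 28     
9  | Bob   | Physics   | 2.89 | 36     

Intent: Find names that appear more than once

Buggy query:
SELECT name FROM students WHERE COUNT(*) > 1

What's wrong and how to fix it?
Bug: WHERE can't reference COUNT(*); aggregates are computed after WHERE

Fix: GROUP BY name, then filter groups with HAVING COUNT(*) > 1

Corrected query:
SELECT name FROM students GROUP BY name HAVING COUNT(*) > 1

Result:
name
----
Bob 
Jack
Kate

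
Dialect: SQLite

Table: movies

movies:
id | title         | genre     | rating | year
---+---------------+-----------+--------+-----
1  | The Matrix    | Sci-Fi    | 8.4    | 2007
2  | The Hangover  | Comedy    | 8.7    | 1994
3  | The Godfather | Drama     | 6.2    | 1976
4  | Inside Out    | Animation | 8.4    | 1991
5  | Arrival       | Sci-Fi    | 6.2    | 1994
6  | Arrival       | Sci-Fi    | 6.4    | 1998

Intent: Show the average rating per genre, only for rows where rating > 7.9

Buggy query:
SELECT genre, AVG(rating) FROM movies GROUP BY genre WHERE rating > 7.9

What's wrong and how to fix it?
Bug: Row-level WHERE must come before GROUP BY in the clause order

Fix: Place WHERE between FROM and GROUP BY

Corrected query:
SELECT genre, AVG(rating) FROM movies WHERE rating > 7.9 GROUP BY genre

Result:
genre     | AVG(rating)
----------+------------
Animation | 8.4        
Comedy    | 8.7        
Sci-Fi    | 8.4        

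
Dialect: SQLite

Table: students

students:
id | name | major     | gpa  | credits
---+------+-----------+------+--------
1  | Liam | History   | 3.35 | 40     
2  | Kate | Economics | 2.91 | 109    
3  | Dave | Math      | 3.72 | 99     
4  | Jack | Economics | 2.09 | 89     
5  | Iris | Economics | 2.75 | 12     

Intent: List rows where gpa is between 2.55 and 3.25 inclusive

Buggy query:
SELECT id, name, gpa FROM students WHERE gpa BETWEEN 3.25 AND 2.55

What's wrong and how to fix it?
Bug: The bounds are reversed; BETWEEN a AND b requires a <= b to match anything

Fix: Write BETWEEN 2.55 AND 3.25

Corrected query:
SELECT id, name, gpa FROM students WHERE gpa BETWEEN 2.55 AND 3.25

Result:
id | name | gpa 
---+------+-----
2  | Kate | 2.91
5  | Iris | 2.75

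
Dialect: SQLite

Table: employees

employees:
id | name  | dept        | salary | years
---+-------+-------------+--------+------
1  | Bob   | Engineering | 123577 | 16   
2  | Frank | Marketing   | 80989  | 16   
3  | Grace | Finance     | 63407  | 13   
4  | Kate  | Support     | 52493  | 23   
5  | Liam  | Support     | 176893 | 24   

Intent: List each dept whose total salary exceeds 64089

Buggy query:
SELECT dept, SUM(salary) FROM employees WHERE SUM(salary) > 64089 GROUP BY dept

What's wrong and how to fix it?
Bug: SUM(salary) is an aggregate, but WHERE filters rows before aggregation

Fix: Use HAVING (which filters groups after aggregation) instead of WHERE

Corrected query:
SELECT dept, SUM(salary) FROM employees GROUP BY dept HAVING SUM(salary) > 64089

Result:
dept        | SUM(salary)
------------+------------
Engineering | 123577     
Marketing   | 80989      
Support     | 229386     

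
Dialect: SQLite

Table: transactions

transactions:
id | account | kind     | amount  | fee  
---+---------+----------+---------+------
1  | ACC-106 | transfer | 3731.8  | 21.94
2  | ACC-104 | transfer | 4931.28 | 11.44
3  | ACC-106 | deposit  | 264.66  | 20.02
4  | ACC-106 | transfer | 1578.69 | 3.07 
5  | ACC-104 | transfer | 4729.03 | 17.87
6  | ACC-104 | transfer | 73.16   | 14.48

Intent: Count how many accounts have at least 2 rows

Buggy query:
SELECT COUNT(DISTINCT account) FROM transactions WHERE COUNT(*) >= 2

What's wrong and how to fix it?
Bug: COUNT(*) cannot appear in WHERE; the per-group count doesn't exist yet

Fix: Use a subquery that GROUPs and filters with HAVING, then count its rows

Corrected query:
SELECT COUNT(*) FROM (SELECT account FROM transactions GROUP BY account HAVING COUNT(*) >= 2)

Result:
COUNT(*)
--------
2       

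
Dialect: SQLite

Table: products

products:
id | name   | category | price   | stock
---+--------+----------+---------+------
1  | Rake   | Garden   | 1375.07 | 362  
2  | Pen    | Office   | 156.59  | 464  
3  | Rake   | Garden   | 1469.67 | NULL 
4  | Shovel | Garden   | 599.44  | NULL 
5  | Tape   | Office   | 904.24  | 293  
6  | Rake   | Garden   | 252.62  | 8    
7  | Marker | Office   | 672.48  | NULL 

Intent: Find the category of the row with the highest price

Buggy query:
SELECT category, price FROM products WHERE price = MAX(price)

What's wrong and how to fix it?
Bug: WHERE is evaluated per row; an aggregate over the whole table isn't defined there

Fix: Use a subquery: WHERE price = (SELECT MAX(price) FROM products)

Corrected query:
SELECT category, price FROM products WHERE price = (SELECT MAX(price) FROM products)

Result:
category | price  
---------+--------
Garden   | 1469.67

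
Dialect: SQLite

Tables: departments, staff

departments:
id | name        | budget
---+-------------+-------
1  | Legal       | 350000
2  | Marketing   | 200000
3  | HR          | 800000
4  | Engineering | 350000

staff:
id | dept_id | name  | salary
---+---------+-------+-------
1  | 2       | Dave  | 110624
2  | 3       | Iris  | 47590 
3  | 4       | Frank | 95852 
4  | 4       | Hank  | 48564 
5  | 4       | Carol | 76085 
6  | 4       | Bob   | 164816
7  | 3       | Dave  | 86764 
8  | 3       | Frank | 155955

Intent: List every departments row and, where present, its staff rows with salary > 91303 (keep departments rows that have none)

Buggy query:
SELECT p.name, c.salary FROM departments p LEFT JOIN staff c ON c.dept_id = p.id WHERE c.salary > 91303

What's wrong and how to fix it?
Bug: A WHERE condition on the right-hand table after LEFT JOIN drops unmatched parents

Fix: Put 'c.salary > 91303' in the JOIN's ON clause instead of WHERE

Corrected query:
SELECT p.name, c.salary FROM departments p LEFT JOIN staff c ON c.dept_id = p.id AND c.salary > 91303

Result:
name        | salary
------------+-------
Legal       | NULL  
Marketing   | 110624
HR          | 155955
Engineering | 95852 
Engineering | 164816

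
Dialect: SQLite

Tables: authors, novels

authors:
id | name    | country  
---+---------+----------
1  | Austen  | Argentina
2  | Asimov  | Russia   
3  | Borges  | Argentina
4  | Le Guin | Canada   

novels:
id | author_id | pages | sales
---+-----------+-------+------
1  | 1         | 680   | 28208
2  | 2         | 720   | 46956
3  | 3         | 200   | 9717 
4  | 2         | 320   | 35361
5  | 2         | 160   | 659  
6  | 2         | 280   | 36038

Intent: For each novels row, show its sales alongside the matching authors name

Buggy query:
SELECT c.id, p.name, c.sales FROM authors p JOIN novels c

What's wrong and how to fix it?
Bug: JOIN with no ON clause produces a cartesian product; every novels row pairs with every authors row

Fix: Add ON c.author_id = p.id to the JOIN

Corrected query:
SELECT c.id, p.name, c.sales FROM authors p JOIN novels c ON c.author_id = p.id

Result:
id | name   | sales
---+--------+------
1  | Austen | 28208
2  | Asimov | 46956
3  | Borges | 9717 
4  | Asimov | 35361
5  | Asimov | 659  
6  | Asimov | 36038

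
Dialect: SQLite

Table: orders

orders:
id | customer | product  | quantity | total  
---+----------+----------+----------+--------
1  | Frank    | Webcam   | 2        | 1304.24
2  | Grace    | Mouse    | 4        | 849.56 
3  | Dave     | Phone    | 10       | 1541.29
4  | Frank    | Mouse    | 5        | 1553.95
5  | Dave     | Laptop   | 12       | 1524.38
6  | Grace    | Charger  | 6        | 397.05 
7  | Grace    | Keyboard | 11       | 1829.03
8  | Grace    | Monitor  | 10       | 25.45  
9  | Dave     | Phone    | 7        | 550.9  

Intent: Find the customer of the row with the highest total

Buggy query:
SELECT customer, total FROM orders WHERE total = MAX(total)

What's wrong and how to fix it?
Bug: MAX(total) is an aggregate and cannot be used directly in WHERE

Fix: Use a subquery: WHERE total = (SELECT MAX(total) FROM orders)

Corrected query:
SELECT customer, total FROM orders WHERE total = (SELECT MAX(total) FROM orders)

Result:
customer | total  
---------+--------
Grace    | 1829.03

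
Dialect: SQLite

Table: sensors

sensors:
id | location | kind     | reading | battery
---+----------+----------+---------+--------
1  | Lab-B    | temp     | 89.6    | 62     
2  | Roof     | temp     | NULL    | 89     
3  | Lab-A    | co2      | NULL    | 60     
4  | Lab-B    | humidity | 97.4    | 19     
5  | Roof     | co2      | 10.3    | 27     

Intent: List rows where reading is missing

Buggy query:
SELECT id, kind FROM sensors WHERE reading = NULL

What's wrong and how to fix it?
Bug: Comparing to NULL with '=' never matches; NULL = NULL is unknown, not true

Fix: Use IS NULL to test for NULL

Corrected query:
SELECT id, kind FROM sensors WHERE reading IS NULL

Result:
id | kind
---+-----
2  | temp
3  | co2 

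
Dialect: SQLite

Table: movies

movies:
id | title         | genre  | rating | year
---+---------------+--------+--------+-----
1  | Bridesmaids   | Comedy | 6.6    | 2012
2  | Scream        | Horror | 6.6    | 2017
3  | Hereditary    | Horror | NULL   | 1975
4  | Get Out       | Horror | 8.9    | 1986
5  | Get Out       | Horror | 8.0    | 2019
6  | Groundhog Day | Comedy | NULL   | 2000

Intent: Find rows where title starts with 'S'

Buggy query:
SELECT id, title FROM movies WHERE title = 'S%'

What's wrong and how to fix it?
Bug: Wildcards only work with LIKE; '=' treats '%' as a literal character

Fix: Use LIKE for wildcard pattern matching

Corrected query:
SELECT id, title FROM movies WHERE title LIKE 'S%'

Result:
id | title 
---+-------
2  | Scream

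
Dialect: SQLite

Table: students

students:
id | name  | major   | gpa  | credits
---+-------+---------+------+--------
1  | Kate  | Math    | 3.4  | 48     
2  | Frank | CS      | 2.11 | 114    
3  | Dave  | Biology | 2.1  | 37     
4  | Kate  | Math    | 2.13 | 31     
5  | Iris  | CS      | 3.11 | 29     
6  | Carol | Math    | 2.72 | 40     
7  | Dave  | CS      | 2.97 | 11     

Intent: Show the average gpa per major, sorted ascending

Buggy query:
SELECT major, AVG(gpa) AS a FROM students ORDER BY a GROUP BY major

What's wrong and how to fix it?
Bug: GROUP BY must precede ORDER BY

Fix: Reorder: SELECT … FROM … GROUP BY … ORDER BY …

Corrected query:
SELECT major, AVG(gpa) AS a FROM students GROUP BY major ORDER BY a

Result:
major   | a   
--------+-----
Biology | 2.1 
CS      | 2.73
Math    | 2.75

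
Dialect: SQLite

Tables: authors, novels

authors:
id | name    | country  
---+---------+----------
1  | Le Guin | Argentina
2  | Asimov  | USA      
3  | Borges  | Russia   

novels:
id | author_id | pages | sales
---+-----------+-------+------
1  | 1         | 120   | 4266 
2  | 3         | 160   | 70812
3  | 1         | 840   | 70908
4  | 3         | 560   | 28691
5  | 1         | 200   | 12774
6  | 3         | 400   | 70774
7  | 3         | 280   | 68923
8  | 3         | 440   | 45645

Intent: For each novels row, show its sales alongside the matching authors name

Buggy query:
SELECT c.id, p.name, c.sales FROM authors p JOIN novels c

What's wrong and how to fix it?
Bug: JOIN with no ON clause produces a cartesian product; every novels row pairs with every authors row

Fix: Add ON c.author_id = p.id to the JOIN

Corrected query:
SELECT c.id, p.name, c.sales FROM authors p JOIN novels c ON c.author_id = p.id

Result:
id | name    | sales
---+---------+------
1  | Le Guin | 4266 
2  | Borges  | 70812
3  | Le Guin | 70908
4  | Borges  | 28691
5  | Le Guin | 12774
6  | Borges  | 70774
7  | Borges  | 68923
8  | Borges  | 45645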